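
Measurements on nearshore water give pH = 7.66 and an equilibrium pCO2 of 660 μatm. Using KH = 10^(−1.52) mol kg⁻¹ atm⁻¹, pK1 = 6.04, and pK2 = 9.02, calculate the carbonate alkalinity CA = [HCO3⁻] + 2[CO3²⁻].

CA = 0.903 mmol/kg

[CO2*] = KH · pCO2 = 10^(−1.52) × 660×10^-6 = 1.993×10^-5 mol/kg
α₀ = 1/(1 + K1/[H⁺] + K1K2/[H⁺]²) = 1/(1 + 10^+1.62 + 10^+0.26) = 0.02247
DIC = [CO2*]/α₀ = 1.993×10^-5 / 0.02247 = 0.8871 mmol/kg
CA = (α₁ + 2α₂)·DIC = (0.9366 + 2×0.04089) × 0.8871 = 0.903 mmol/kg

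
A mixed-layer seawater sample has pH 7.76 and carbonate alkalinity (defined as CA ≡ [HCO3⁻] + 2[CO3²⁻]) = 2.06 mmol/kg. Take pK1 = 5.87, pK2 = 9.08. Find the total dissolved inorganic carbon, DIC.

CA = [HCO3⁻] + 2[CO3²⁻] = (α₁ + 2α₂)·DIC
At pH 7.76: [H⁺]/K1 = 10^-1.89 = 0.012882, K2/[H⁺] = 10^-1.32 = 0.047863
α₁ = 1/(1 + 0.012882 + 0.047863) = 1/1.0607 = 0.9427; α₂ = α₁·K2/[H⁺] = 0.04512
α₁ + 2α₂ = 1.0330
DIC = CA / (α₁ + 2α₂) = 2.06 / 1.0330 = 1.99 mmol/kg

DIC = 1.99 mmol/kg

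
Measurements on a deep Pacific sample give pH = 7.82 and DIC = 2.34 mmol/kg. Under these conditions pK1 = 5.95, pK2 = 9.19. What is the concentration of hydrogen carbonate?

[HCO3⁻] = 2.22 mmol/kg

α₁ = 1 / (1 + [H⁺]/K1 + K2/[H⁺]) = 1 / (1 + 10^-1.87 + 10^-1.37)
   = 1 / (1 + 0.013490 + 0.042658) = 1/1.0561 = 0.9468
[HCO3⁻] = α₁ × DIC = 0.9468 × 2.34 = 2.22 mmol/kg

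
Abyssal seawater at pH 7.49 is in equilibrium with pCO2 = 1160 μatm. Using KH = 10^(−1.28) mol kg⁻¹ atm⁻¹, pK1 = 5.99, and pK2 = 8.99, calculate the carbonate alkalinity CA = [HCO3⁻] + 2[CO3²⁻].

[CO2*] = KH · pCO2 = 10^(−1.28) × 1160×10^-6 = 6.088×10^-5 mol/kg
α₀ = 1/(1 + K1/[H⁺] + K1K2/[H⁺]²) = 1/(1 + 10^+1.50 + 10^+0.00) = 0.02974
DIC = [CO2*]/α₀ = 6.088×10^-5 / 0.02974 = 2.047 mmol/kg
CA = (α₁ + 2α₂)·DIC = (0.9405 + 2×0.02974) × 2.047 = 2.05 mmol/kg

CA = 2.05 mmol/kg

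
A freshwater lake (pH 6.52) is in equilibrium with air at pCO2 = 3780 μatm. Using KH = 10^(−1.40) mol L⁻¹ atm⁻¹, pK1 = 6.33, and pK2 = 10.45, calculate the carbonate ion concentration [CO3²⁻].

[CO2*] = KH · pCO2 = 10^(−1.40) × 3780×10^-6 = 1.505×10^-4 mol/L
α₀ = 1/(1 + K1/[H⁺] + K1K2/[H⁺]²) = 1/(1 + 10^+0.19 + 10^-3.74) = 0.3923
DIC = [CO2*]/α₀ = 1.505×10^-4 / 0.3923 = 0.3836 mmol/L
[CO3²⁻] = α₂·DIC; α₂ = 7.139×10^-5, so [CO3²⁻] = 7.139×10^-5 × 0.3836 = 2.74×10^-5 mmol/L = 0.0274 μmol/L

[CO3²⁻] = 0.0274 μmol/L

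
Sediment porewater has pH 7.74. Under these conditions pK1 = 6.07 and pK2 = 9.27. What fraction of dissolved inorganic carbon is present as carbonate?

α₂ = 0.0281

α₂ = 1 / (1 + [H⁺]/K2 + [H⁺]²/(K1K2)) = 1 / (1 + 10^+1.53 + 10^-0.14)
   = 1 / (1 + 33.884 + 0.72444) = 1/35.609 = 0.02808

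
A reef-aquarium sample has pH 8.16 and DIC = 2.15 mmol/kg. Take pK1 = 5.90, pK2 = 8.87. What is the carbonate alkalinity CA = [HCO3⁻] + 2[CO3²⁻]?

CA = 2.49 mmol/kg

CA = [HCO3⁻] + 2[CO3²⁻] = (α₁ + 2α₂)·DIC
At pH 8.16: [H⁺]/K1 = 10^-2.26 = 0.0054954, K2/[H⁺] = 10^-0.71 = 0.19498
α₁ = 1/(1 + 0.0054954 + 0.19498) = 1/1.2005 = 0.8330; α₂ = α₁·K2/[H⁺] = 0.1624
α₁ + 2α₂ = 1.1578
CA = 1.1578 × 2.15 = 2.49 mmol/kg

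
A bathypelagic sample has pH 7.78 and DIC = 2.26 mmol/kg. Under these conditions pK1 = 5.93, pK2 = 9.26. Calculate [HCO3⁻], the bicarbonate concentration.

α₁ = 1 / (1 + [H⁺]/K1 + K2/[H⁺]) = 1 / (1 + 10^-1.85 + 10^-1.48)
   = 1 / (1 + 0.014125 + 0.033113) = 1/1.0472 = 0.9549
[HCO3⁻] = α₁ × DIC = 0.9549 × 2.26 = 2.16 mmol/kg

[HCO3⁻] = 2.16 mmol/kg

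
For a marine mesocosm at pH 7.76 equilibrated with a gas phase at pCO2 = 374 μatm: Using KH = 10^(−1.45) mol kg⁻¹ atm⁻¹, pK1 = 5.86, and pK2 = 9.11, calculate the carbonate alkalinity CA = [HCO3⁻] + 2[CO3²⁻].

[CO2*] = KH · pCO2 = 10^(−1.45) × 374×10^-6 = 1.327×10^-5 mol/kg
α₀ = 1/(1 + K1/[H⁺] + K1K2/[H⁺]²) = 1/(1 + 10^+1.90 + 10^+0.55) = 0.01191
DIC = [CO2*]/α₀ = 1.327×10^-5 / 0.01191 = 1.114 mmol/kg
CA = (α₁ + 2α₂)·DIC = (0.9458 + 2×0.04225) × 1.114 = 1.15 mmol/kg

CA = 1.15 mmol/kg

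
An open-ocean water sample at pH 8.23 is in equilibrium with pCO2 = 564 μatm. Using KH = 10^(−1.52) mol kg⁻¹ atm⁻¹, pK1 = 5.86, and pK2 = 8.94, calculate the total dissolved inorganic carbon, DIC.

[CO2*] = KH · pCO2 = 10^(−1.52) × 564×10^-6 = 1.703×10^-5 mol/kg
α₀ = 1/(1 + K1/[H⁺] + K1K2/[H⁺]²) = 1/(1 + 10^+2.37 + 10^+1.66) = 0.003557
DIC = [CO2*]/α₀ = 1.703×10^-5 / 0.003557 = 4.79 mmol/kg

DIC = 4.79 mmol/kg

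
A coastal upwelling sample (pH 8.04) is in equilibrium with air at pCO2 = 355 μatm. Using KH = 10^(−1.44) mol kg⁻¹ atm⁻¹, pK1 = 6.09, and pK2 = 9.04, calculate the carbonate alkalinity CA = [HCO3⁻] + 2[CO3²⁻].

[CO2*] = KH · pCO2 = 10^(−1.44) × 355×10^-6 = 1.289×10^-5 mol/kg
α₀ = 1/(1 + K1/[H⁺] + K1K2/[H⁺]²) = 1/(1 + 10^+1.95 + 10^+0.95) = 0.01010
DIC = [CO2*]/α₀ = 1.289×10^-5 / 0.01010 = 1.277 mmol/kg
CA = (α₁ + 2α₂)·DIC = (0.8999 + 2×0.08999) × 1.277 = 1.38 mmol/kg

CA = 1.38 mmol/kg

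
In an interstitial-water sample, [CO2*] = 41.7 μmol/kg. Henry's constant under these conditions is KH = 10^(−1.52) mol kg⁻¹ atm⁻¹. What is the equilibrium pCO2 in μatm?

KH = 10^(−1.52) = 3.020×10^-2 mol kg⁻¹ atm⁻¹
pCO2 = [CO2*]/KH = 41.7×10^-6 / 3.020×10^-2 = 1.38×10^-3 atm = 1380 μatm

pCO2 = 1380 μatm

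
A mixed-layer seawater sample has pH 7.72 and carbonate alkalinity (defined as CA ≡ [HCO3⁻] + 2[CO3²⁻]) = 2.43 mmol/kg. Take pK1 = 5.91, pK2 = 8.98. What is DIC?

CA = [HCO3⁻] + 2[CO3²⁻] = (α₁ + 2α₂)·DIC
At pH 7.72: [H⁺]/K1 = 10^-1.81 = 0.015488, K2/[H⁺] = 10^-1.26 = 0.054954
α₁ = 1/(1 + 0.015488 + 0.054954) = 1/1.0704 = 0.9342; α₂ = α₁·K2/[H⁺] = 0.05134
α₁ + 2α₂ = 1.0369
DIC = CA / (α₁ + 2α₂) = 2.43 / 1.0369 = 2.34 mmol/kg

DIC = 2.34 mmol/kg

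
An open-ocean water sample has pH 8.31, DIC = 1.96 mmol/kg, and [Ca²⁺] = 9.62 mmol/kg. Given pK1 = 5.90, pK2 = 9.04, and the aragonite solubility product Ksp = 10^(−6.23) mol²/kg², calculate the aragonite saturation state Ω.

α₂ = 1 / (1 + [H⁺]/K2 + [H⁺]²/(K1K2)) = 1 / (1 + 10^+0.73 + 10^-1.68)
   = 1 / (1 + 5.3703 + 0.020893) = 1/6.3912 = 0.1565
[CO3²⁻] = α₂ × DIC = 0.1565 × 1.96 = 0.3067 mmol/kg
Ksp = 10^(−6.23) = 5.888×10^-7
Ω = [Ca²⁺][CO3²⁻]/Ksp = (9.62×10^-3)(3.067×10^-4) / 5.888×10^-7 = 5.01

Ω = 5.01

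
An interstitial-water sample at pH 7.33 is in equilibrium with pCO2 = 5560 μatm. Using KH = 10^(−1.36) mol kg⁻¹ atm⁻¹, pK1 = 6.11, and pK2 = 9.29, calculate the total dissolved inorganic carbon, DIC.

[CO2*] = KH · pCO2 = 10^(−1.36) × 5560×10^-6 = 2.427×10^-4 mol/kg
α₀ = 1/(1 + K1/[H⁺] + K1K2/[H⁺]²) = 1/(1 + 10^+1.22 + 10^-0.74) = 0.05625
DIC = [CO2*]/α₀ = 2.427×10^-4 / 0.05625 = 4.31 mmol/kg

DIC = 4.31 mmol/kg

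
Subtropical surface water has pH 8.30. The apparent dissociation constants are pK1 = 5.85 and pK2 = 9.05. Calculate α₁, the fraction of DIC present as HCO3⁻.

α₁ = 0.846

α₁ = 1 / (1 + [H⁺]/K1 + K2/[H⁺]) = 1 / (1 + 10^-2.45 + 10^-0.75)
   = 1 / (1 + 0.0035481 + 0.17783) = 1/1.1814 = 0.8465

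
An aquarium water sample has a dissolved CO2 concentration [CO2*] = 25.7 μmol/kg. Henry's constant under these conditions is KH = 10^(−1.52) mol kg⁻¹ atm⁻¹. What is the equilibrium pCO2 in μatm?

pCO2 = 851 μatm

KH = 10^(−1.52) = 3.020×10^-2 mol kg⁻¹ atm⁻¹
pCO2 = [CO2*]/KH = 25.7×10^-6 / 3.020×10^-2 = 8.51×10^-4 atm = 851 μatm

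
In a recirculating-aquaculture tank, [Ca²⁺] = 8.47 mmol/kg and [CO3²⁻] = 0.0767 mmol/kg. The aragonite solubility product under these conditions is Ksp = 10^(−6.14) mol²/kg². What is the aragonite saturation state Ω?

Ksp = 10^(−6.14) = 7.244×10^-7
Ω = [Ca²⁺][CO3²⁻]/Ksp = (8.47×10^-3)(0.0767×10^-3) / 7.244×10^-7 = 0.897

Ω = 0.897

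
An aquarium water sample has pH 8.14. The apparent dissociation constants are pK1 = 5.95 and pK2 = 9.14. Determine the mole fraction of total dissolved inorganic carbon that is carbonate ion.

α₂ = 1 / (1 + [H⁺]/K2 + [H⁺]²/(K1K2)) = 1 / (1 + 10^+1.00 + 10^-1.19)
   = 1 / (1 + 10.000 + 0.064565) = 1/11.065 = 0.09038

α₂ = 0.0904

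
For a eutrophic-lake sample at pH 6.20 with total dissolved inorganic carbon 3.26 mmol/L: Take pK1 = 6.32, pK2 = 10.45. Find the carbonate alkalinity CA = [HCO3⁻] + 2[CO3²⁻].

CA = 1.41 mmol/L

CA = [HCO3⁻] + 2[CO3²⁻] = (α₁ + 2α₂)·DIC
At pH 6.20: [H⁺]/K1 = 10^0.12 = 1.3183, K2/[H⁺] = 10^-4.25 = 5.6234×10^-5
α₁ = 1/(1 + 1.3183 + 5.6234×10^-5) = 1/2.3183 = 0.4313; α₂ = α₁·K2/[H⁺] = 2.426×10^-5
α₁ + 2α₂ = 0.4314
CA = 0.4314 × 3.26 = 1.41 mmol/L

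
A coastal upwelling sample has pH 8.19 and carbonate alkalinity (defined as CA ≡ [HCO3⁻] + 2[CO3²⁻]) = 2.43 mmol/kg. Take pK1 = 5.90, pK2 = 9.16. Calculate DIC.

CA = [HCO3⁻] + 2[CO3²⁻] = (α₁ + 2α₂)·DIC
At pH 8.19: [H⁺]/K1 = 10^-2.29 = 0.0051286, K2/[H⁺] = 10^-0.97 = 0.10715
α₁ = 1/(1 + 0.0051286 + 0.10715) = 1/1.1123 = 0.8991; α₂ = α₁·K2/[H⁺] = 0.09634
α₁ + 2α₂ = 1.0917
DIC = CA / (α₁ + 2α₂) = 2.43 / 1.0917 = 2.23 mmol/kg

DIC = 2.23 mmol/kg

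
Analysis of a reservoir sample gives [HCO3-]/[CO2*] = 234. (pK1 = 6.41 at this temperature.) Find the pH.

pH = 8.78

From K1 = [H⁺][HCO3-]/[CO2*]:  pH = pK1 + log₁₀([HCO3-]/[CO2*])
log₁₀(234) = +2.369
pH = 6.41 + (+2.369) = 8.78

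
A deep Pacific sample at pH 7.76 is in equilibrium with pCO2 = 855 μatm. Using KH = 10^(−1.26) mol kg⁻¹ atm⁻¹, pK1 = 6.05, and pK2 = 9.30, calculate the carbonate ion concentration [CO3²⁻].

[CO3²⁻] = 0.0695 mmol/kg

[CO2*] = KH · pCO2 = 10^(−1.26) × 855×10^-6 = 4.699×10^-5 mol/kg
α₀ = 1/(1 + K1/[H⁺] + K1K2/[H⁺]²) = 1/(1 + 10^+1.71 + 10^+0.17) = 0.01860
DIC = [CO2*]/α₀ = 4.699×10^-5 / 0.01860 = 2.526 mmol/kg
[CO3²⁻] = α₂·DIC; α₂ = 0.02751, so [CO3²⁻] = 0.02751 × 2.526 = 0.0695 mmol/kg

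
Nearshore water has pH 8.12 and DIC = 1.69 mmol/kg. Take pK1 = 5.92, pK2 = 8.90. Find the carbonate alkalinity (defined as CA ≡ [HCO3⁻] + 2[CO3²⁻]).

CA = 1.92 mmol/kg

CA = [HCO3⁻] + 2[CO3²⁻] = (α₁ + 2α₂)·DIC
At pH 8.12: [H⁺]/K1 = 10^-2.20 = 0.0063096, K2/[H⁺] = 10^-0.78 = 0.16596
α₁ = 1/(1 + 0.0063096 + 0.16596) = 1/1.1723 = 0.8530; α₂ = α₁·K2/[H⁺] = 0.1416
α₁ + 2α₂ = 1.1362
CA = 1.1362 × 1.69 = 1.92 mmol/kg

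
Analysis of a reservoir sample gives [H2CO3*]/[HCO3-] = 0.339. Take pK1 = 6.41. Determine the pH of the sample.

From K1 = [H⁺][HCO3-]/[H2CO3*]:  pH = pK1 − log₁₀([H2CO3*]/[HCO3-])
log₁₀(0.339) = -0.470
pH = 6.41 − (-0.470) = 6.88

pH = 6.88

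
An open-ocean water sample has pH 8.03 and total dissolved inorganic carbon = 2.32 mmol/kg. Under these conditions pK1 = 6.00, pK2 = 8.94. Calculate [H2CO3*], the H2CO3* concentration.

[CO2*] = 19.1 μmol/kg

α₀ = 1 / (1 + K1/[H⁺] + K1K2/[H⁺]²) = 1 / (1 + 10^+2.03 + 10^+1.12)
   = 1 / (1 + 107.15 + 13.183) = 1/121.33 = 0.008242
[CO2*] = α₀ × DIC = 0.008242 × 2.32 = 0.0191 mmol/kg = 19.1 μmol/kg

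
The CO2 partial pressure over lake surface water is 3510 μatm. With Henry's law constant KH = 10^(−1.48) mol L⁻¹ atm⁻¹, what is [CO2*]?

[CO2*] = 116 μmol/L

KH = 10^(−1.48) = 3.311×10^-2 mol L⁻¹ atm⁻¹
[CO2*] = KH · pCO2 = 3.311×10^-2 × 3510×10^-6 atm = 1.16×10^-4 mol/L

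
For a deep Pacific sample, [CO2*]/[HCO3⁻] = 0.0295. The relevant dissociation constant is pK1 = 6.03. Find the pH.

From K1 = [H⁺][HCO3⁻]/[CO2*]:  pH = pK1 − log₁₀([CO2*]/[HCO3⁻])
log₁₀(0.0295) = -1.530
pH = 6.03 − (-1.530) = 7.56

pH = 7.56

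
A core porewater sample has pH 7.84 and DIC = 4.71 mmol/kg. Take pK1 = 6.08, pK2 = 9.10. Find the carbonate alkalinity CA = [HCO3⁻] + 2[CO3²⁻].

CA = 4.88 mmol/kg

CA = [HCO3⁻] + 2[CO3²⁻] = (α₁ + 2α₂)·DIC
At pH 7.84: [H⁺]/K1 = 10^-1.76 = 0.017378, K2/[H⁺] = 10^-1.26 = 0.054954
α₁ = 1/(1 + 0.017378 + 0.054954) = 1/1.0723 = 0.9325; α₂ = α₁·K2/[H⁺] = 0.05125
α₁ + 2α₂ = 1.0350
CA = 1.0350 × 4.71 = 4.88 mmol/kg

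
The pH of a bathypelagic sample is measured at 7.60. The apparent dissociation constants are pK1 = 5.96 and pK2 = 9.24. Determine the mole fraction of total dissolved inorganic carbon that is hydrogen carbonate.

α₁ = 0.956

α₁ = 1 / (1 + [H⁺]/K1 + K2/[H⁺]) = 1 / (1 + 10^-1.64 + 10^-1.64)
   = 1 / (1 + 0.022909 + 0.022909) = 1/1.0458 = 0.9562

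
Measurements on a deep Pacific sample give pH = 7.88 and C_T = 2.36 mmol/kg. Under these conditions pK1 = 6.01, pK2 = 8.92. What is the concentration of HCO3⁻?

α₁ = 1 / (1 + [H⁺]/K1 + K2/[H⁺]) = 1 / (1 + 10^-1.87 + 10^-1.04)
   = 1 / (1 + 0.013490 + 0.091201) = 1/1.1047 = 0.9052
[HCO3⁻] = α₁ × DIC = 0.9052 × 2.36 = 2.14 mmol/kg

[HCO3⁻] = 2.14 mmol/kg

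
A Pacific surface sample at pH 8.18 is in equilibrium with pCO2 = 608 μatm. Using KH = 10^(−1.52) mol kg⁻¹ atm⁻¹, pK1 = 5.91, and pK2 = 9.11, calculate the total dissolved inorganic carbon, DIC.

DIC = 3.84 mmol/kg

[CO2*] = KH · pCO2 = 10^(−1.52) × 608×10^-6 = 1.836×10^-5 mol/kg
α₀ = 1/(1 + K1/[H⁺] + K1K2/[H⁺]²) = 1/(1 + 10^+2.27 + 10^+1.34) = 0.004783
DIC = [CO2*]/α₀ = 1.836×10^-5 / 0.004783 = 3.84 mmol/kg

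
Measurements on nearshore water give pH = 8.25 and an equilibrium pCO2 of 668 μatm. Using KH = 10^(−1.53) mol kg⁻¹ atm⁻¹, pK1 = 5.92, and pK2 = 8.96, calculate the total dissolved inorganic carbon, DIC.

[CO2*] = KH · pCO2 = 10^(−1.53) × 668×10^-6 = 1.971×10^-5 mol/kg
α₀ = 1/(1 + K1/[H⁺] + K1K2/[H⁺]²) = 1/(1 + 10^+2.33 + 10^+1.62) = 0.003899
DIC = [CO2*]/α₀ = 1.971×10^-5 / 0.003899 = 5.06 mmol/kg

DIC = 5.06 mmol/kg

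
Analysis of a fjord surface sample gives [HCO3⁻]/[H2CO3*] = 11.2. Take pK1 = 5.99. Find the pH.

From K1 = [H⁺][HCO3⁻]/[H2CO3*]:  pH = pK1 + log₁₀([HCO3⁻]/[H2CO3*])
log₁₀(11.2) = +1.049
pH = 5.99 + (+1.049) = 7.04

pH = 7.04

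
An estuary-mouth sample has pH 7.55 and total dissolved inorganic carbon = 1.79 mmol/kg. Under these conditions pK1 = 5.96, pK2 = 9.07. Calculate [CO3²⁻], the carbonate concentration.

[CO3²⁻] = 0.0512 mmol/kg

α₂ = 1 / (1 + [H⁺]/K2 + [H⁺]²/(K1K2)) = 1 / (1 + 10^+1.52 + 10^-0.07)
   = 1 / (1 + 33.113 + 0.85114) = 1/34.964 = 0.02860
[CO3²⁻] = α₂ × DIC = 0.02860 × 1.79 = 0.0512 mmol/kg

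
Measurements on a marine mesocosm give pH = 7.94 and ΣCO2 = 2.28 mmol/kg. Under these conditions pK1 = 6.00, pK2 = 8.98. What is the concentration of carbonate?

α₂ = 1 / (1 + [H⁺]/K2 + [H⁺]²/(K1K2)) = 1 / (1 + 10^+1.04 + 10^-0.90)
   = 1 / (1 + 10.965 + 0.12589) = 1/12.091 = 0.08271
[CO3²⁻] = α₂ × DIC = 0.08271 × 2.28 = 0.189 mmol/kg

[CO3²⁻] = 0.189 mmol/kg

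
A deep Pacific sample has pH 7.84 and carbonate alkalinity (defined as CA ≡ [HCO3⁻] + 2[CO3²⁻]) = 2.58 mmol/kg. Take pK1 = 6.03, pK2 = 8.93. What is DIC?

DIC = 2.43 mmol/kg

CA = [HCO3⁻] + 2[CO3²⁻] = (α₁ + 2α₂)·DIC
At pH 7.84: [H⁺]/K1 = 10^-1.81 = 0.015488, K2/[H⁺] = 10^-1.09 = 0.081283
α₁ = 1/(1 + 0.015488 + 0.081283) = 1/1.0968 = 0.9118; α₂ = α₁·K2/[H⁺] = 0.07411
α₁ + 2α₂ = 1.0600
DIC = CA / (α₁ + 2α₂) = 2.58 / 1.0600 = 2.43 mmol/kg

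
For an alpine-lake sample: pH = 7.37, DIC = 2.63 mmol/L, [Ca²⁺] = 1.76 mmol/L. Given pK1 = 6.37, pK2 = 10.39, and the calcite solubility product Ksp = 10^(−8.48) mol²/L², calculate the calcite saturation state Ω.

Ω = 1.21

α₂ = 1 / (1 + [H⁺]/K2 + [H⁺]²/(K1K2)) = 1 / (1 + 10^+3.02 + 10^+2.02)
   = 1 / (1 + 1047.1 + 104.71) = 1/1152.8 = 0.0008674
[CO3²⁻] = α₂ × DIC = 0.0008674 × 2.63 = 0.002281 mmol/L = 2.281 μmol/L
Ksp = 10^(−8.48) = 3.311×10^-9
Ω = [Ca²⁺][CO3²⁻]/Ksp = (1.76×10^-3)(2.281×10^-6) / 3.311×10^-9 = 1.21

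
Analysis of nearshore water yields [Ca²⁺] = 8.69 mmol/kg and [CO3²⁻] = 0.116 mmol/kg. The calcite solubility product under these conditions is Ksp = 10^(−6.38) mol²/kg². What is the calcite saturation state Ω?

Ω = 2.42

Ksp = 10^(−6.38) = 4.169×10^-7
Ω = [Ca²⁺][CO3²⁻]/Ksp = (8.69×10^-3)(0.116×10^-3) / 4.169×10^-7 = 2.42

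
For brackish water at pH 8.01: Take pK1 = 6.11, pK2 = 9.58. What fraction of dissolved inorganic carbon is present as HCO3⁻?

α₁ = 1 / (1 + [H⁺]/K1 + K2/[H⁺]) = 1 / (1 + 10^-1.90 + 10^-1.57)
   = 1 / (1 + 0.012589 + 0.026915) = 1/1.0395 = 0.9620

α₁ = 0.962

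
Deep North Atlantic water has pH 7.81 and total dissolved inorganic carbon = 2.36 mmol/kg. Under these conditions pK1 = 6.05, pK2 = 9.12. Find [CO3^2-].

[CO3²⁻] = 0.108 mmol/kg

α₂ = 1 / (1 + [H⁺]/K2 + [H⁺]²/(K1K2)) = 1 / (1 + 10^+1.31 + 10^-0.45)
   = 1 / (1 + 20.417 + 0.35481) = 1/21.772 = 0.04593
[CO3²⁻] = α₂ × DIC = 0.04593 × 2.36 = 0.108 mmol/kg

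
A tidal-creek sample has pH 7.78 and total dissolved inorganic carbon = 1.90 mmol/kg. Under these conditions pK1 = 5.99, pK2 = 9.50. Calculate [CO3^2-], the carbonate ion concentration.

α₂ = 1 / (1 + [H⁺]/K2 + [H⁺]²/(K1K2)) = 1 / (1 + 10^+1.72 + 10^-0.07)
   = 1 / (1 + 52.481 + 0.85114) = 1/54.332 = 0.01841
[CO3²⁻] = α₂ × DIC = 0.01841 × 1.90 = 0.0350 mmol/kg

[CO3²⁻] = 0.0350 mmol/kg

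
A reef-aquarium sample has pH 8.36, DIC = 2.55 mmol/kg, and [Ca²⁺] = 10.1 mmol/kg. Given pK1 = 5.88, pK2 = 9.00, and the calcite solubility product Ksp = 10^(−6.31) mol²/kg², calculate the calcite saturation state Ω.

α₂ = 1 / (1 + [H⁺]/K2 + [H⁺]²/(K1K2)) = 1 / (1 + 10^+0.64 + 10^-1.84)
   = 1 / (1 + 4.3652 + 0.014454) = 1/5.3796 = 0.1859
[CO3²⁻] = α₂ × DIC = 0.1859 × 2.55 = 0.4740 mmol/kg
Ksp = 10^(−6.31) = 4.898×10^-7
Ω = [Ca²⁺][CO3²⁻]/Ksp = (10.1×10^-3)(4.740×10^-4) / 4.898×10^-7 = 9.77

Ω = 9.77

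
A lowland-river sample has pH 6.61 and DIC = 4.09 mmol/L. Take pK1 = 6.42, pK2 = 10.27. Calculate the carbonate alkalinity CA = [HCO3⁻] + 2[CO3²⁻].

CA = [HCO3⁻] + 2[CO3²⁻] = (α₁ + 2α₂)·DIC
At pH 6.61: [H⁺]/K1 = 10^-0.19 = 0.64565, K2/[H⁺] = 10^-3.66 = 0.00021878
α₁ = 1/(1 + 0.64565 + 0.00021878) = 1/1.6459 = 0.6076; α₂ = α₁·K2/[H⁺] = 0.0001329
α₁ + 2α₂ = 0.6078
CA = 0.6078 × 4.09 = 2.49 mmol/L

CA = 2.49 mmol/L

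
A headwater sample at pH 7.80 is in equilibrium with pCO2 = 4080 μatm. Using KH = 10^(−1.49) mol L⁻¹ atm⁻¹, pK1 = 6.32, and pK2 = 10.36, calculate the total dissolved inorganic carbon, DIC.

[CO2*] = KH · pCO2 = 10^(−1.49) × 4080×10^-6 = 1.320×10^-4 mol/L
α₀ = 1/(1 + K1/[H⁺] + K1K2/[H⁺]²) = 1/(1 + 10^+1.48 + 10^-1.08) = 0.03197
DIC = [CO2*]/α₀ = 1.320×10^-4 / 0.03197 = 4.13 mmol/L

DIC = 4.13 mmol/L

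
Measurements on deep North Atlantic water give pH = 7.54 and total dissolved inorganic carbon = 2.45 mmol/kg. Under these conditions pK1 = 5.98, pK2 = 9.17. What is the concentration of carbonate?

[CO3²⁻] = 0.0546 mmol/kg

α₂ = 1 / (1 + [H⁺]/K2 + [H⁺]²/(K1K2)) = 1 / (1 + 10^+1.63 + 10^+0.07)
   = 1 / (1 + 42.658 + 1.1749) = 1/44.833 = 0.02231
[CO3²⁻] = α₂ × DIC = 0.02231 × 2.45 = 0.0546 mmol/kg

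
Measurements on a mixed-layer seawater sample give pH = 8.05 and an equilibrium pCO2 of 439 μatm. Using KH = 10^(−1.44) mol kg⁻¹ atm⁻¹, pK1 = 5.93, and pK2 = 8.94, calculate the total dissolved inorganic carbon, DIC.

[CO2*] = KH · pCO2 = 10^(−1.44) × 439×10^-6 = 1.594×10^-5 mol/kg
α₀ = 1/(1 + K1/[H⁺] + K1K2/[H⁺]²) = 1/(1 + 10^+2.12 + 10^+1.23) = 0.006675
DIC = [CO2*]/α₀ = 1.594×10^-5 / 0.006675 = 2.39 mmol/kg

DIC = 2.39 mmol/kg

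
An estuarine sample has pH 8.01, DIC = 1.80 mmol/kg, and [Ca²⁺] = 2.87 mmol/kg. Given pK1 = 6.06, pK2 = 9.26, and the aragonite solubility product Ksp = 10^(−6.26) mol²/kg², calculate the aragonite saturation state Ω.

Ω = 0.495

α₂ = 1 / (1 + [H⁺]/K2 + [H⁺]²/(K1K2)) = 1 / (1 + 10^+1.25 + 10^-0.70)
   = 1 / (1 + 17.783 + 0.19953) = 1/18.982 = 0.05268
[CO3²⁻] = α₂ × DIC = 0.05268 × 1.80 = 0.09483 mmol/kg
Ksp = 10^(−6.26) = 5.495×10^-7
Ω = [Ca²⁺][CO3²⁻]/Ksp = (2.87×10^-3)(9.483×10^-5) / 5.495×10^-7 = 0.495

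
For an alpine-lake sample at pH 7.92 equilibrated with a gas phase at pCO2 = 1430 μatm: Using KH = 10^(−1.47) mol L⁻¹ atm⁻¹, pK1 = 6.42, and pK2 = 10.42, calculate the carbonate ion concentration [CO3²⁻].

[CO3²⁻] = 4.85 μmol/L

[CO2*] = KH · pCO2 = 10^(−1.47) × 1430×10^-6 = 4.845×10^-5 mol/L
α₀ = 1/(1 + K1/[H⁺] + K1K2/[H⁺]²) = 1/(1 + 10^+1.50 + 10^-1.00) = 0.03056
DIC = [CO2*]/α₀ = 4.845×10^-5 / 0.03056 = 1.586 mmol/L
[CO3²⁻] = α₂·DIC; α₂ = 0.003056, so [CO3²⁻] = 0.003056 × 1.586 = 0.00485 mmol/L = 4.85 μmol/L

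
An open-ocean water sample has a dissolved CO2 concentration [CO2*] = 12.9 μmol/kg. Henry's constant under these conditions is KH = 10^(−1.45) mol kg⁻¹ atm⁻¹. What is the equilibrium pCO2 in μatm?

KH = 10^(−1.45) = 3.548×10^-2 mol kg⁻¹ atm⁻¹
pCO2 = [CO2*]/KH = 12.9×10^-6 / 3.548×10^-2 = 3.64×10^-4 atm = 364 μatm

pCO2 = 364 μatm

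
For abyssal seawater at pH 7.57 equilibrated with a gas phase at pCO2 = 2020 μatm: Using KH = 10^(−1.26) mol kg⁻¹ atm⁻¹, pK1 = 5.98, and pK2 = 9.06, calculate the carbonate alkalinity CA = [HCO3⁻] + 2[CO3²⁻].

[CO2*] = KH · pCO2 = 10^(−1.26) × 2020×10^-6 = 1.110×10^-4 mol/kg
α₀ = 1/(1 + K1/[H⁺] + K1K2/[H⁺]²) = 1/(1 + 10^+1.59 + 10^+0.10) = 0.02429
DIC = [CO2*]/α₀ = 1.110×10^-4 / 0.02429 = 4.569 mmol/kg
CA = (α₁ + 2α₂)·DIC = (0.9451 + 2×0.03058) × 4.569 = 4.60 mmol/kg

CA = 4.60 mmol/kg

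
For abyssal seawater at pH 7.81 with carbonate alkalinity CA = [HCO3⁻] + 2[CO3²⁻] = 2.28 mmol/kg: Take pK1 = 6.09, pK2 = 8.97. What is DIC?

CA = [HCO3⁻] + 2[CO3²⁻] = (α₁ + 2α₂)·DIC
At pH 7.81: [H⁺]/K1 = 10^-1.72 = 0.019055, K2/[H⁺] = 10^-1.16 = 0.069183
α₁ = 1/(1 + 0.019055 + 0.069183) = 1/1.0882 = 0.9189; α₂ = α₁·K2/[H⁺] = 0.06357
α₁ + 2α₂ = 1.0461
DIC = CA / (α₁ + 2α₂) = 2.28 / 1.0461 = 2.18 mmol/kg

DIC = 2.18 mmol/kg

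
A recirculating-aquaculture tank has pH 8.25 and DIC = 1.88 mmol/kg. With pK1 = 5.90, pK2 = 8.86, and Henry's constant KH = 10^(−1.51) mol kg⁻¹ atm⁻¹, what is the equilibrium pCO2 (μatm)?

α₀ = 1 / (1 + K1/[H⁺] + K1K2/[H⁺]²) = 1 / (1 + 10^+2.35 + 10^+1.74)
   = 1 / (1 + 223.87 + 54.954) = 1/279.83 = 0.003574
[CO2*] = α₀ × DIC = 0.003574 × 1.88 = 0.006718 mmol/kg = 6.718 μmol/kg
pCO2 = [CO2*]/KH = 6.718×10^-6 / 3.090×10^-2 = 217 μatm

pCO2 = 217 μatm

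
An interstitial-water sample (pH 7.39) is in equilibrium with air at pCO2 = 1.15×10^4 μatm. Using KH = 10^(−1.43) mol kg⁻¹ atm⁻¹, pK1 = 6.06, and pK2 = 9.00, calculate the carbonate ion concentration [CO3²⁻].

[CO3²⁻] = 0.224 mmol/kg

[CO2*] = KH · pCO2 = 10^(−1.43) × 1.15×10^4×10^-6 = 4.273×10^-4 mol/kg
α₀ = 1/(1 + K1/[H⁺] + K1K2/[H⁺]²) = 1/(1 + 10^+1.33 + 10^-0.28) = 0.04366
DIC = [CO2*]/α₀ = 4.273×10^-4 / 0.04366 = 9.786 mmol/kg
[CO3²⁻] = α₂·DIC; α₂ = 0.02291, so [CO3²⁻] = 0.02291 × 9.786 = 0.224 mmol/kg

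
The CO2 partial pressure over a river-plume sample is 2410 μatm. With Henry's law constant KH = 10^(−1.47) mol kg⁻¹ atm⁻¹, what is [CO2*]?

[CO2*] = 81.7 μmol/kg

KH = 10^(−1.47) = 3.388×10^-2 mol kg⁻¹ atm⁻¹
[CO2*] = KH · pCO2 = 3.388×10^-2 × 2410×10^-6 atm = 8.17×10^-5 mol/kg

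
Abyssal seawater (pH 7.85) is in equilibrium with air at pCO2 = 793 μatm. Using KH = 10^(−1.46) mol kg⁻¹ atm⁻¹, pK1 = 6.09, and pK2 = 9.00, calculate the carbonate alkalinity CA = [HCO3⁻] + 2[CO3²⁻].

CA = 1.81 mmol/kg

[CO2*] = KH · pCO2 = 10^(−1.46) × 793×10^-6 = 2.750×10^-5 mol/kg
α₀ = 1/(1 + K1/[H⁺] + K1K2/[H⁺]²) = 1/(1 + 10^+1.76 + 10^+0.61) = 0.01597
DIC = [CO2*]/α₀ = 2.750×10^-5 / 0.01597 = 1.722 mmol/kg
CA = (α₁ + 2α₂)·DIC = (0.9190 + 2×0.06506) × 1.722 = 1.81 mmol/kg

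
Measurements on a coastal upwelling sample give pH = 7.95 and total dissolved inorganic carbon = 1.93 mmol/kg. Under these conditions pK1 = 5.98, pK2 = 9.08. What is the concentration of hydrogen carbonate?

[HCO3⁻] = 1.78 mmol/kg

α₁ = 1 / (1 + [H⁺]/K1 + K2/[H⁺]) = 1 / (1 + 10^-1.97 + 10^-1.13)
   = 1 / (1 + 0.010715 + 0.074131) = 1/1.0848 = 0.9218
[HCO3⁻] = α₁ × DIC = 0.9218 × 1.93 = 1.78 mmol/kg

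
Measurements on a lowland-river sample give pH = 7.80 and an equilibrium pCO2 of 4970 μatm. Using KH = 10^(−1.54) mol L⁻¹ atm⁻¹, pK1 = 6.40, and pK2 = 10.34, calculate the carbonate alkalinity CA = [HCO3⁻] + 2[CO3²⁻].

[CO2*] = KH · pCO2 = 10^(−1.54) × 4970×10^-6 = 1.433×10^-4 mol/L
α₀ = 1/(1 + K1/[H⁺] + K1K2/[H⁺]²) = 1/(1 + 10^+1.40 + 10^-1.14) = 0.03818
DIC = [CO2*]/α₀ = 1.433×10^-4 / 0.03818 = 3.754 mmol/L
CA = (α₁ + 2α₂)·DIC = (0.9591 + 2×0.002766) × 3.754 = 3.62 mmol/L

CA = 3.62 mmol/L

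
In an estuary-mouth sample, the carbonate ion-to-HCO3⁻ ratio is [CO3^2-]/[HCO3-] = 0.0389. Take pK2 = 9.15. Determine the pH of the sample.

From K2 = [H⁺][CO3^2-]/[HCO3-]:  pH = pK2 + log₁₀([CO3^2-]/[HCO3-])
log₁₀(0.0389) = -1.410
pH = 9.15 + (-1.410) = 7.74

pH = 7.74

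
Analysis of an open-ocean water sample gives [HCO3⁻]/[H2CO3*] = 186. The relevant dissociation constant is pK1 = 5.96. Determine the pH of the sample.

pH = 8.23

From K1 = [H⁺][HCO3⁻]/[H2CO3*]:  pH = pK1 + log₁₀([HCO3⁻]/[H2CO3*])
log₁₀(186) = +2.270
pH = 5.96 + (+2.270) = 8.23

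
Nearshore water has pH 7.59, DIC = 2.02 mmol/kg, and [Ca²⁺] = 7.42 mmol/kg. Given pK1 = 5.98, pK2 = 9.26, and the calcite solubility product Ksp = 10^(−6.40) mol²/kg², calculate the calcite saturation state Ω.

α₂ = 1 / (1 + [H⁺]/K2 + [H⁺]²/(K1K2)) = 1 / (1 + 10^+1.67 + 10^+0.06)
   = 1 / (1 + 46.774 + 1.1482) = 1/48.922 = 0.02044
[CO3²⁻] = α₂ × DIC = 0.02044 × 2.02 = 0.04129 mmol/kg
Ksp = 10^(−6.40) = 3.981×10^-7
Ω = [Ca²⁺][CO3²⁻]/Ksp = (7.42×10^-3)(4.129×10^-5) / 3.981×10^-7 = 0.770

Ω = 0.770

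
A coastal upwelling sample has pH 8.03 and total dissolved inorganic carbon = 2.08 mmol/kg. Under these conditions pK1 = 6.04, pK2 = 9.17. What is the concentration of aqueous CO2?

[CO2*] = 19.7 μmol/kg

α₀ = 1 / (1 + K1/[H⁺] + K1K2/[H⁺]²) = 1 / (1 + 10^+1.99 + 10^+0.85)
   = 1 / (1 + 97.724 + 7.0795) = 1/105.80 = 0.009452
[CO2*] = α₀ × DIC = 0.009452 × 2.08 = 0.0197 mmol/kg = 19.7 μmol/kg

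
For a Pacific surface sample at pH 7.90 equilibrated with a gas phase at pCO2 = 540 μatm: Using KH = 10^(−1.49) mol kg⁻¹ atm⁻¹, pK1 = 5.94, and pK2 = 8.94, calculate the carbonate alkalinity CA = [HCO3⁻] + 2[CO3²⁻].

[CO2*] = KH · pCO2 = 10^(−1.49) × 540×10^-6 = 1.747×10^-5 mol/kg
α₀ = 1/(1 + K1/[H⁺] + K1K2/[H⁺]²) = 1/(1 + 10^+1.96 + 10^+0.92) = 0.009948
DIC = [CO2*]/α₀ = 1.747×10^-5 / 0.009948 = 1.756 mmol/kg
CA = (α₁ + 2α₂)·DIC = (0.9073 + 2×0.08275) × 1.756 = 1.88 mmol/kg

CA = 1.88 mmol/kg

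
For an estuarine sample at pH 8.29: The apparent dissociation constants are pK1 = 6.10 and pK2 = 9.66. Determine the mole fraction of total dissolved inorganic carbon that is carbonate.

α₂ = 0.0407

α₂ = 1 / (1 + [H⁺]/K2 + [H⁺]²/(K1K2)) = 1 / (1 + 10^+1.37 + 10^-0.82)
   = 1 / (1 + 23.442 + 0.15136) = 1/24.594 = 0.04066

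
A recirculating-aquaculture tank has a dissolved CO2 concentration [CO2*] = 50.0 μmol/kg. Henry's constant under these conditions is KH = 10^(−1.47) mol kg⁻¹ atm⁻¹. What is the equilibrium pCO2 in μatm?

pCO2 = 1480 μatm

KH = 10^(−1.47) = 3.388×10^-2 mol kg⁻¹ atm⁻¹
pCO2 = [CO2*]/KH = 50.0×10^-6 / 3.388×10^-2 = 1.48×10^-3 atm = 1480 μatm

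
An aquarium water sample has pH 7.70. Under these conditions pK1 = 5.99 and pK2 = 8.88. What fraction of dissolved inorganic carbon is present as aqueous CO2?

α₀ = 1 / (1 + K1/[H⁺] + K1K2/[H⁺]²) = 1 / (1 + 10^+1.71 + 10^+0.53)
   = 1 / (1 + 51.286 + 3.3884) = 1/55.675 = 0.01796

α₀ = 0.0180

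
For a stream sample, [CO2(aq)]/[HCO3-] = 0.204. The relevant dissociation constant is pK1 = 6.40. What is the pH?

From K1 = [H⁺][HCO3-]/[CO2(aq)]:  pH = pK1 − log₁₀([CO2(aq)]/[HCO3-])
log₁₀(0.204) = -0.690
pH = 6.40 − (-0.690) = 7.09

pH = 7.09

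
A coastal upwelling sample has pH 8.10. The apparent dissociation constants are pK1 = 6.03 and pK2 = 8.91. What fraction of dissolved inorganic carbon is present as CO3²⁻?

α₂ = 1 / (1 + [H⁺]/K2 + [H⁺]²/(K1K2)) = 1 / (1 + 10^+0.81 + 10^-1.26)
   = 1 / (1 + 6.4565 + 0.054954) = 1/7.5115 = 0.1331

α₂ = 0.133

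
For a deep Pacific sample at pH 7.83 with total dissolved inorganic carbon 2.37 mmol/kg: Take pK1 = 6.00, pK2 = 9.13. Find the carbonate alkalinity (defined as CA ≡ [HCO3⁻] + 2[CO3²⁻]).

CA = [HCO3⁻] + 2[CO3²⁻] = (α₁ + 2α₂)·DIC
At pH 7.83: [H⁺]/K1 = 10^-1.83 = 0.014791, K2/[H⁺] = 10^-1.30 = 0.050119
α₁ = 1/(1 + 0.014791 + 0.050119) = 1/1.0649 = 0.9390; α₂ = α₁·K2/[H⁺] = 0.04706
α₁ + 2α₂ = 1.0332
CA = 1.0332 × 2.37 = 2.45 mmol/kg

CA = 2.45 mmol/kg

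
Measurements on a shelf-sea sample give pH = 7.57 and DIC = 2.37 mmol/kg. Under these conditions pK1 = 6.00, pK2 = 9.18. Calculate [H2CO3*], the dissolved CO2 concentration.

α₀ = 1 / (1 + K1/[H⁺] + K1K2/[H⁺]²) = 1 / (1 + 10^+1.57 + 10^-0.04)
   = 1 / (1 + 37.154 + 0.91201) = 1/39.066 = 0.02560
[CO2*] = α₀ × DIC = 0.02560 × 2.37 = 0.0607 mmol/kg

[CO2*] = 0.0607 mmol/kg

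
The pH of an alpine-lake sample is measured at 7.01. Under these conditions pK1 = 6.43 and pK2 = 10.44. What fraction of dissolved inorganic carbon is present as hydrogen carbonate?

α₁ = 1 / (1 + [H⁺]/K1 + K2/[H⁺]) = 1 / (1 + 10^-0.58 + 10^-3.43)
   = 1 / (1 + 0.26303 + 0.00037154) = 1/1.2634 = 0.7915

α₁ = 0.792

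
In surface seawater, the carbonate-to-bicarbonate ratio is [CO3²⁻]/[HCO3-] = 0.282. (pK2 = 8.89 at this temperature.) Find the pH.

pH = 8.34

From K2 = [H⁺][CO3²⁻]/[HCO3-]:  pH = pK2 + log₁₀([CO3²⁻]/[HCO3-])
log₁₀(0.282) = -0.550
pH = 8.89 + (-0.550) = 8.34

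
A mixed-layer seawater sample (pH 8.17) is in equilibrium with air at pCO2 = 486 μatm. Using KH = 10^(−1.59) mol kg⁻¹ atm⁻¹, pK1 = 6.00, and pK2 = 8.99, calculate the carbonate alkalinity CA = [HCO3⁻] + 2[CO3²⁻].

CA = 2.41 mmol/kg

[CO2*] = KH · pCO2 = 10^(−1.59) × 486×10^-6 = 1.249×10^-5 mol/kg
α₀ = 1/(1 + K1/[H⁺] + K1K2/[H⁺]²) = 1/(1 + 10^+2.17 + 10^+1.35) = 0.005838
DIC = [CO2*]/α₀ = 1.249×10^-5 / 0.005838 = 2.140 mmol/kg
CA = (α₁ + 2α₂)·DIC = (0.8635 + 2×0.1307) × 2.140 = 2.41 mmol/kg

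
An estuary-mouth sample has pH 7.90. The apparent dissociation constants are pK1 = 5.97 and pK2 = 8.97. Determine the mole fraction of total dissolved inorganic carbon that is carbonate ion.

α₂ = 1 / (1 + [H⁺]/K2 + [H⁺]²/(K1K2)) = 1 / (1 + 10^+1.07 + 10^-0.86)
   = 1 / (1 + 11.749 + 0.13804) = 1/12.887 = 0.07760

α₂ = 0.0776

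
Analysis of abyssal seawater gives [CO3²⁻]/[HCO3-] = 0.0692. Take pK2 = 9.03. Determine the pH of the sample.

pH = 7.87

From K2 = [H⁺][CO3²⁻]/[HCO3-]:  pH = pK2 + log₁₀([CO3²⁻]/[HCO3-])
log₁₀(0.0692) = -1.160
pH = 9.03 + (-1.160) = 7.87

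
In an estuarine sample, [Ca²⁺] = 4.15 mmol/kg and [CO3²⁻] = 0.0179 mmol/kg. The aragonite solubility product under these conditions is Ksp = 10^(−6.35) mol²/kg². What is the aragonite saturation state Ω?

Ksp = 10^(−6.35) = 4.467×10^-7
Ω = [Ca²⁺][CO3²⁻]/Ksp = (4.15×10^-3)(0.0179×10^-3) / 4.467×10^-7 = 0.166

Ω = 0.166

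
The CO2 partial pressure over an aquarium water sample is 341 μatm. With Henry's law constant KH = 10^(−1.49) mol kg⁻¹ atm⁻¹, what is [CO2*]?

KH = 10^(−1.49) = 3.236×10^-2 mol kg⁻¹ atm⁻¹
[CO2*] = KH · pCO2 = 3.236×10^-2 × 341×10^-6 atm = 1.10×10^-5 mol/kg

[CO2*] = 11.0 μmol/kg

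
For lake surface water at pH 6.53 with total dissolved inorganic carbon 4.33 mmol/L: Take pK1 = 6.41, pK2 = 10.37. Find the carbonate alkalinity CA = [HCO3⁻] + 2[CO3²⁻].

CA = 2.46 mmol/L

CA = [HCO3⁻] + 2[CO3²⁻] = (α₁ + 2α₂)·DIC
At pH 6.53: [H⁺]/K1 = 10^-0.12 = 0.75858, K2/[H⁺] = 10^-3.84 = 0.00014454
α₁ = 1/(1 + 0.75858 + 0.00014454) = 1/1.7587 = 0.5686; α₂ = α₁·K2/[H⁺] = 8.219×10^-5
α₁ + 2α₂ = 0.5688
CA = 0.5688 × 4.33 = 2.46 mmol/L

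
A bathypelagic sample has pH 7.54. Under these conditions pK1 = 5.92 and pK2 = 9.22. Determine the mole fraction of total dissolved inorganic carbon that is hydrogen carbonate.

α₁ = 1 / (1 + [H⁺]/K1 + K2/[H⁺]) = 1 / (1 + 10^-1.62 + 10^-1.68)
   = 1 / (1 + 0.023988 + 0.020893) = 1/1.0449 = 0.9570

α₁ = 0.957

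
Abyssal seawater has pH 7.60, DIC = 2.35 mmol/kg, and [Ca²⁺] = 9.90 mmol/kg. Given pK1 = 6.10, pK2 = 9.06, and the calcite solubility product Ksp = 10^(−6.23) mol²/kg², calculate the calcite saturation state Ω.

Ω = 1.28

α₂ = 1 / (1 + [H⁺]/K2 + [H⁺]²/(K1K2)) = 1 / (1 + 10^+1.46 + 10^-0.04)
   = 1 / (1 + 28.840 + 0.91201) = 1/30.752 = 0.03252
[CO3²⁻] = α₂ × DIC = 0.03252 × 2.35 = 0.07642 mmol/kg
Ksp = 10^(−6.23) = 5.888×10^-7
Ω = [Ca²⁺][CO3²⁻]/Ksp = (9.90×10^-3)(7.642×10^-5) / 5.888×10^-7 = 1.28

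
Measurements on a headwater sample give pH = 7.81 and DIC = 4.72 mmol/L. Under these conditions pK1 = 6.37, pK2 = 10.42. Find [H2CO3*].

[CO2*] = 0.165 mmol/L

α₀ = 1 / (1 + K1/[H⁺] + K1K2/[H⁺]²) = 1 / (1 + 10^+1.44 + 10^-1.17)
   = 1 / (1 + 27.542 + 0.067608) = 1/28.610 = 0.03495
[CO2*] = α₀ × DIC = 0.03495 × 4.72 = 0.165 mmol/L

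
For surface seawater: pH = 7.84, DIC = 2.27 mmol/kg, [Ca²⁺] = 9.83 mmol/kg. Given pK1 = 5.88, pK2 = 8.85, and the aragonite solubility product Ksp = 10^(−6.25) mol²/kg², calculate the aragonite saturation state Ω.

Ω = 3.50

α₂ = 1 / (1 + [H⁺]/K2 + [H⁺]²/(K1K2)) = 1 / (1 + 10^+1.01 + 10^-0.95)
   = 1 / (1 + 10.233 + 0.11220) = 1/11.345 = 0.08814
[CO3²⁻] = α₂ × DIC = 0.08814 × 2.27 = 0.2001 mmol/kg
Ksp = 10^(−6.25) = 5.623×10^-7
Ω = [Ca²⁺][CO3²⁻]/Ksp = (9.83×10^-3)(2.001×10^-4) / 5.623×10^-7 = 3.50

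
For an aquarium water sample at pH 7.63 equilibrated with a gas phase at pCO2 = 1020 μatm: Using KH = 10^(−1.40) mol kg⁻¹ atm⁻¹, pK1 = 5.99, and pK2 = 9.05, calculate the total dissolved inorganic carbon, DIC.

DIC = 1.88 mmol/kg

[CO2*] = KH · pCO2 = 10^(−1.40) × 1020×10^-6 = 4.061×10^-5 mol/kg
α₀ = 1/(1 + K1/[H⁺] + K1K2/[H⁺]²) = 1/(1 + 10^+1.64 + 10^+0.22) = 0.02159
DIC = [CO2*]/α₀ = 4.061×10^-5 / 0.02159 = 1.88 mmol/kg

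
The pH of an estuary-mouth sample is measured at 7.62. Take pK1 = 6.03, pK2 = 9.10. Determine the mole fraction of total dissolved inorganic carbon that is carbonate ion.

α₂ = 0.0313

α₂ = 1 / (1 + [H⁺]/K2 + [H⁺]²/(K1K2)) = 1 / (1 + 10^+1.48 + 10^-0.11)
   = 1 / (1 + 30.200 + 0.77625) = 1/31.976 = 0.03127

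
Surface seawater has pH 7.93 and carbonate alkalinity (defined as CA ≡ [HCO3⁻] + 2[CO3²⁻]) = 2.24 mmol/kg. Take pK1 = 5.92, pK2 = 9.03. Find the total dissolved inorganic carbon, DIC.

CA = [HCO3⁻] + 2[CO3²⁻] = (α₁ + 2α₂)·DIC
At pH 7.93: [H⁺]/K1 = 10^-2.01 = 0.0097724, K2/[H⁺] = 10^-1.10 = 0.079433
α₁ = 1/(1 + 0.0097724 + 0.079433) = 1/1.0892 = 0.9181; α₂ = α₁·K2/[H⁺] = 0.07293
α₁ + 2α₂ = 1.0640
DIC = CA / (α₁ + 2α₂) = 2.24 / 1.0640 = 2.11 mmol/kg

DIC = 2.11 mmol/kg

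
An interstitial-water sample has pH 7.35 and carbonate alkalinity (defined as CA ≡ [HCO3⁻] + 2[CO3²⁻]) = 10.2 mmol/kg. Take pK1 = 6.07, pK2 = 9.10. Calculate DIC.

DIC = 10.5 mmol/kg

CA = [HCO3⁻] + 2[CO3²⁻] = (α₁ + 2α₂)·DIC
At pH 7.35: [H⁺]/K1 = 10^-1.28 = 0.052481, K2/[H⁺] = 10^-1.75 = 0.017783
α₁ = 1/(1 + 0.052481 + 0.017783) = 1/1.0703 = 0.9343; α₂ = α₁·K2/[H⁺] = 0.01662
α₁ + 2α₂ = 0.9676
DIC = CA / (α₁ + 2α₂) = 10.2 / 0.9676 = 10.5 mmol/kg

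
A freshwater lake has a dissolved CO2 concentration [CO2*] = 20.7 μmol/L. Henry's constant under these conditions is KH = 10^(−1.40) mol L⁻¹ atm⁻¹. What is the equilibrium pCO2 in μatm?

pCO2 = 520 μatm

KH = 10^(−1.40) = 3.981×10^-2 mol L⁻¹ atm⁻¹
pCO2 = [CO2*]/KH = 20.7×10^-6 / 3.981×10^-2 = 5.20×10^-4 atm = 520 μatm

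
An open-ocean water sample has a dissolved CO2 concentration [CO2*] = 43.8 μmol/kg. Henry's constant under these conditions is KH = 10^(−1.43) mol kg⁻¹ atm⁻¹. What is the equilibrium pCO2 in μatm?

KH = 10^(−1.43) = 3.715×10^-2 mol kg⁻¹ atm⁻¹
pCO2 = [CO2*]/KH = 43.8×10^-6 / 3.715×10^-2 = 1.18×10^-3 atm = 1180 μatm

pCO2 = 1180 μatm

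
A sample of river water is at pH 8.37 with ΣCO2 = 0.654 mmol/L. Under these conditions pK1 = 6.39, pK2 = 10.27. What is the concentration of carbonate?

[CO3²⁻] = 8.05 μmol/L

α₂ = 1 / (1 + [H⁺]/K2 + [H⁺]²/(K1K2)) = 1 / (1 + 10^+1.90 + 10^-0.08)
   = 1 / (1 + 79.433 + 0.83176) = 1/81.265 = 0.01231
[CO3²⁻] = α₂ × DIC = 0.01231 × 0.654 = 0.00805 mmol/L = 8.05 μmol/L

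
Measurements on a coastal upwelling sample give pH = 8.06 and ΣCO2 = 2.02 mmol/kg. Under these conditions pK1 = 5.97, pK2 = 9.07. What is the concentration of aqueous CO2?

[CO2*] = 14.8 μmol/kg

α₀ = 1 / (1 + K1/[H⁺] + K1K2/[H⁺]²) = 1 / (1 + 10^+2.09 + 10^+1.08)
   = 1 / (1 + 123.03 + 12.023) = 1/136.05 = 0.007350
[CO2*] = α₀ × DIC = 0.007350 × 2.02 = 0.0148 mmol/kg = 14.8 μmol/kg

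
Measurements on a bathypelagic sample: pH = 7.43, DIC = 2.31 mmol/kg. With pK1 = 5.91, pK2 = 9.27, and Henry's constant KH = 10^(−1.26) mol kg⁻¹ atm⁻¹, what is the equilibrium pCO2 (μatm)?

α₀ = 1 / (1 + K1/[H⁺] + K1K2/[H⁺]²) = 1 / (1 + 10^+1.52 + 10^-0.32)
   = 1 / (1 + 33.113 + 0.47863) = 1/34.592 = 0.02891
[CO2*] = α₀ × DIC = 0.02891 × 2.31 = 0.06678 mmol/kg
pCO2 = [CO2*]/KH = 6.678×10^-5 / 5.495×10^-2 = 1220 μatm

pCO2 = 1220 μatm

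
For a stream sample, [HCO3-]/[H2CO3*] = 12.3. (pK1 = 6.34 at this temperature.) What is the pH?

From K1 = [H⁺][HCO3-]/[H2CO3*]:  pH = pK1 + log₁₀([HCO3-]/[H2CO3*])
log₁₀(12.3) = +1.090
pH = 6.34 + (+1.090) = 7.43

pH = 7.43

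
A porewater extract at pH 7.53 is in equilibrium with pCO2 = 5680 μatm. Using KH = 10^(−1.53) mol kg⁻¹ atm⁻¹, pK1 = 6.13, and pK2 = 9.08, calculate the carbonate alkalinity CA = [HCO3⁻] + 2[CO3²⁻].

[CO2*] = KH · pCO2 = 10^(−1.53) × 5680×10^-6 = 1.676×10^-4 mol/kg
α₀ = 1/(1 + K1/[H⁺] + K1K2/[H⁺]²) = 1/(1 + 10^+1.40 + 10^-0.15) = 0.03728
DIC = [CO2*]/α₀ = 1.676×10^-4 / 0.03728 = 4.497 mmol/kg
CA = (α₁ + 2α₂)·DIC = (0.9363 + 2×0.02639) × 4.497 = 4.45 mmol/kg

CA = 4.45 mmol/kg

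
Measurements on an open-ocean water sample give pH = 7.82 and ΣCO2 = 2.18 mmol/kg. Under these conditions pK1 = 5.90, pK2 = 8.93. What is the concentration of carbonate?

[CO3²⁻] = 0.155 mmol/kg

α₂ = 1 / (1 + [H⁺]/K2 + [H⁺]²/(K1K2)) = 1 / (1 + 10^+1.11 + 10^-0.81)
   = 1 / (1 + 12.882 + 0.15488) = 1/14.037 = 0.07124
[CO3²⁻] = α₂ × DIC = 0.07124 × 2.18 = 0.155 mmol/kg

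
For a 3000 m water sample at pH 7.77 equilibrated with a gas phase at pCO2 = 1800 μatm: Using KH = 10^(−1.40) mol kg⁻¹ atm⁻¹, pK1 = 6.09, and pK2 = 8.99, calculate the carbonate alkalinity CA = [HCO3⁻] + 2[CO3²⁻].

CA = 3.84 mmol/kg

[CO2*] = KH · pCO2 = 10^(−1.40) × 1800×10^-6 = 7.166×10^-5 mol/kg
α₀ = 1/(1 + K1/[H⁺] + K1K2/[H⁺]²) = 1/(1 + 10^+1.68 + 10^+0.46) = 0.01932
DIC = [CO2*]/α₀ = 7.166×10^-5 / 0.01932 = 3.708 mmol/kg
CA = (α₁ + 2α₂)·DIC = (0.9249 + 2×0.05573) × 3.708 = 3.84 mmol/kg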